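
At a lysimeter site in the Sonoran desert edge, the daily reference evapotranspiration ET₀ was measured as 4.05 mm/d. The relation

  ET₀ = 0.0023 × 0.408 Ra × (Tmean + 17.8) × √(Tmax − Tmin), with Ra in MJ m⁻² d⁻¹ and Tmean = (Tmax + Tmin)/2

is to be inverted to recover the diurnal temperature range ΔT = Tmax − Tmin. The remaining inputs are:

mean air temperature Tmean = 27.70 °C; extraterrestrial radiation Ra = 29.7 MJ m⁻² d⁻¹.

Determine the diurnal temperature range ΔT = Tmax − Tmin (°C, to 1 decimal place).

√ΔT = ET₀ / [0.0023 × 0.408 × Ra × (Tmean+17.8)] = 4.05 / (0.0023 × 12.1176 × 45.50) = 3.1937
ΔT = 3.1937² = 10.200 °C

10.2 °C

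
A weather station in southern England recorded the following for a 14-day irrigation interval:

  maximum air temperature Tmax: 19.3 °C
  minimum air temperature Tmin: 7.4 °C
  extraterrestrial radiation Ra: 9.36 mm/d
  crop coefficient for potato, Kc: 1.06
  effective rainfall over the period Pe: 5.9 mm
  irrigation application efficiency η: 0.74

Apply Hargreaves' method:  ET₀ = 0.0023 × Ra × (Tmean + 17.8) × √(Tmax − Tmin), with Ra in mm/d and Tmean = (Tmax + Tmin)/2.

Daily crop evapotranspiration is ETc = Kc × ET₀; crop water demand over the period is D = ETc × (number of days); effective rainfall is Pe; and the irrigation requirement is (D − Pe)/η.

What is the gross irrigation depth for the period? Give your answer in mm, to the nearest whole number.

Tmean = (19.3 + 7.4)/2 = 13.35 °C
ET₀ = 0.0023 × 9.36 × (13.35 + 17.8) × √11.9 = 0.0023 × 9.36 × 31.15 × 3.4496 = 2.3133 mm/d
ETc = Kc × ET₀ = 1.06 × 2.3133 = 2.4521 mm/d
Crop demand D = ETc × 14 d = 2.4521 × 14 = 34.329 mm
D − Pe = 34.329 − 5.9 = 28.429 mm
Gross irrigation = 28.429 / 0.74 = 38.418 mm

38 mm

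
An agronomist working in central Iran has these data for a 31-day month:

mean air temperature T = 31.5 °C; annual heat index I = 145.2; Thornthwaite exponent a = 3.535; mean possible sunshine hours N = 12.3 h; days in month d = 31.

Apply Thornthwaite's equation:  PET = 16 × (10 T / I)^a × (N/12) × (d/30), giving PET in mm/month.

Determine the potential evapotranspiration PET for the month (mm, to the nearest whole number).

10T/I = 10 × 31.5 / 145.2 = 2.1694
(10T/I)^a = 2.1694^3.535 = 15.4511
Uncorrected PET = 16 × 15.4511 = 247.218 mm
Correction = (N/12)(d/30) = (12.3/12)(31/30) = 1.0592
PET = 247.218 × 1.0592 = 261.853 mm/month

262 mm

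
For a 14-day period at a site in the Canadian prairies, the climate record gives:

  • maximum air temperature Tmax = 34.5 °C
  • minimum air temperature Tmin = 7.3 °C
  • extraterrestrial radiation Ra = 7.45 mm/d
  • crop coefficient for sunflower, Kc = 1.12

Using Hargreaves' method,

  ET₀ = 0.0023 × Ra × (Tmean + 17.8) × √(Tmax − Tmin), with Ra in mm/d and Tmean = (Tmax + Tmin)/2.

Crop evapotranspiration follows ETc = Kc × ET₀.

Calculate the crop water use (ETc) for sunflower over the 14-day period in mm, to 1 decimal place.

54.2 mm

Tmean = (34.5 + 7.3)/2 = 20.90 °C
ET₀ = 0.0023 × 7.45 × (20.90 + 17.8) × √27.2 = 0.0023 × 7.45 × 38.70 × 5.2154 = 3.4585 mm/d
ETc = Kc × ET₀ = 1.12 × 3.4585 = 3.8735 mm/d
Over 14 days: 3.8735 × 14 = 54.229 mm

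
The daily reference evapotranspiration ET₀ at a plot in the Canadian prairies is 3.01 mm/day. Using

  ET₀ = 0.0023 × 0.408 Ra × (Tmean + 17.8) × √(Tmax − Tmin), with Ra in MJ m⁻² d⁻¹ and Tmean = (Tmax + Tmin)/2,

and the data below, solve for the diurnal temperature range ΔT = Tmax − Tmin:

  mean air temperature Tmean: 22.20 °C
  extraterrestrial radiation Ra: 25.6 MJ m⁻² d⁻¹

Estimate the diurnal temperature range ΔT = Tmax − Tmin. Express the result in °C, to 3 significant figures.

√ΔT = ET₀ / [0.0023 × 0.408 × Ra × (Tmean+17.8)] = 3.01 / (0.0023 × 10.4448 × 40.00) = 3.1324
ΔT = 3.1324² = 9.812 °C

9.81 °C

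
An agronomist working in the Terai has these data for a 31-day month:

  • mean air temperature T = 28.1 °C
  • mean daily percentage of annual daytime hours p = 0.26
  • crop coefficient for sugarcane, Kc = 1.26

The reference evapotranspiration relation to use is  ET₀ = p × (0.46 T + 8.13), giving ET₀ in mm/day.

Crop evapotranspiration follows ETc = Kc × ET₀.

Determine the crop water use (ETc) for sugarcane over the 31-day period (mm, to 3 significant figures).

ET₀ = 0.26 × (0.46 × 28.1 + 8.13) = 0.26 × 21.056 = 5.4746 mm/d
ETc = Kc × ET₀ = 1.26 × 5.4746 = 6.8980 mm/d
Over 31 days: 6.8980 × 31 = 213.838 mm

214 mm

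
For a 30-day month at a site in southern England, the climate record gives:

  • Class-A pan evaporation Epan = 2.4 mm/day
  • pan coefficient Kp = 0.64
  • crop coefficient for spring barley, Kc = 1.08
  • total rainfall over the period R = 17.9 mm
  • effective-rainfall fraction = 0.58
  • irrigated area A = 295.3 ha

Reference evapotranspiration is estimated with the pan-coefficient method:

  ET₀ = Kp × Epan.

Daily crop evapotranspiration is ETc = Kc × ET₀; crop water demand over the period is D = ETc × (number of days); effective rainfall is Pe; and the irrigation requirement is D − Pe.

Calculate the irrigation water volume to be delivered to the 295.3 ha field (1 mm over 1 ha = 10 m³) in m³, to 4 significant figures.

ET₀ = 0.64 × 2.4 = 1.5360 mm/d
ETc = Kc × ET₀ = 1.08 × 1.5360 = 1.6589 mm/d
Crop demand D = ETc × 30 d = 1.6589 × 30 = 49.767 mm
Pe = 0.58 × 17.9 = 10.382 mm
D − Pe = 49.767 − 10.382 = 39.385 mm
Volume = 39.385 mm × 295.3 ha × 10 = 116303.9 m³

116300 m³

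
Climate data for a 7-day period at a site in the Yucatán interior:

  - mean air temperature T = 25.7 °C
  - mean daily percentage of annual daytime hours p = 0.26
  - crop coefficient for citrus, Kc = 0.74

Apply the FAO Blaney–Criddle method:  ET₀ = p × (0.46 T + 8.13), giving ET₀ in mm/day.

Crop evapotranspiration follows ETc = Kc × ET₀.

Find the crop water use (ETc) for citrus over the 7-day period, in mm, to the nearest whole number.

27 mm

ET₀ = 0.26 × (0.46 × 25.7 + 8.13) = 0.26 × 19.952 = 5.1875 mm/d
ETc = Kc × ET₀ = 0.74 × 5.1875 = 3.8388 mm/d
Over 7 days: 3.8388 × 7 = 26.872 mm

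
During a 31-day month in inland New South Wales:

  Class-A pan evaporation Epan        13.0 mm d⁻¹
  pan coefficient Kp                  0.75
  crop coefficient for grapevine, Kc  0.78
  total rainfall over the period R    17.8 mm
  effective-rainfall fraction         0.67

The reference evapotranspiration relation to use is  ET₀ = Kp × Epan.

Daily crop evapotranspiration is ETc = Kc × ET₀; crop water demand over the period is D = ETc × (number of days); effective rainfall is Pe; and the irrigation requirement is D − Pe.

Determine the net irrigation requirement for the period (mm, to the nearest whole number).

ET₀ = 0.75 × 13.0 = 9.7500 mm/d
ETc = Kc × ET₀ = 0.78 × 9.7500 = 7.6050 mm/d
Crop demand D = ETc × 31 d = 7.6050 × 31 = 235.755 mm
Pe = 0.67 × 17.8 = 11.926 mm
D − Pe = 235.755 − 11.926 = 223.829 mm

224 mm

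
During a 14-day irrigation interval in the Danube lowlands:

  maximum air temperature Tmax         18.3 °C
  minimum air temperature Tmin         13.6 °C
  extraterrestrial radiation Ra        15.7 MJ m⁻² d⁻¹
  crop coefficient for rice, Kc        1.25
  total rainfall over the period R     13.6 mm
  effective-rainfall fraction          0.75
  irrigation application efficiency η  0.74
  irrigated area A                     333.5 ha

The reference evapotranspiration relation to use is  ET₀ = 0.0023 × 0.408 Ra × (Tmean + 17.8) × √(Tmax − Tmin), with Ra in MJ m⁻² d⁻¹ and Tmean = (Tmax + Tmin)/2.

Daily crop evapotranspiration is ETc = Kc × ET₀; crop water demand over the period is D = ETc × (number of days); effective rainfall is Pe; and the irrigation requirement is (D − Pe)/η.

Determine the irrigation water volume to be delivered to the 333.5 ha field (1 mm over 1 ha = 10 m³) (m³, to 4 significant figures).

Tmean = (18.3 + 13.6)/2 = 15.95 °C
0.408 Ra = 0.408 × 15.7 = 6.4056 mm/d equivalent
ET₀ = 0.0023 × 6.4056 × (15.95 + 17.8) × √4.7 = 0.0023 × 6.4056 × 33.75 × 2.1679 = 1.0780 mm/d
ETc = Kc × ET₀ = 1.25 × 1.0780 = 1.3475 mm/d
Crop demand D = ETc × 14 d = 1.3475 × 14 = 18.865 mm
Pe = 0.75 × 13.6 = 10.200 mm
D − Pe = 18.865 − 10.200 = 8.665 mm
Gross irrigation = 8.665 / 0.74 = 11.709 mm
Volume = 11.709 mm × 333.5 ha × 10 = 39049.5 m³

39050 m³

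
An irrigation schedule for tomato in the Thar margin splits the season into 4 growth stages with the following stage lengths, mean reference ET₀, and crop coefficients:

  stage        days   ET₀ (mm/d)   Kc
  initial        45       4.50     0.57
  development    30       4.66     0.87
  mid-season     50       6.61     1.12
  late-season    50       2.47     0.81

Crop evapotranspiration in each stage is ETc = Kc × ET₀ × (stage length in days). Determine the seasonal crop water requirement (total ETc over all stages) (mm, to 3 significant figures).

initial: 0.57 × 4.50 × 45 = 115.43 mm
development: 0.87 × 4.66 × 30 = 121.63 mm
mid-season: 1.12 × 6.61 × 50 = 370.16 mm
late-season: 0.81 × 2.47 × 50 = 100.04 mm
Seasonal total = 707.26 mm

707 mm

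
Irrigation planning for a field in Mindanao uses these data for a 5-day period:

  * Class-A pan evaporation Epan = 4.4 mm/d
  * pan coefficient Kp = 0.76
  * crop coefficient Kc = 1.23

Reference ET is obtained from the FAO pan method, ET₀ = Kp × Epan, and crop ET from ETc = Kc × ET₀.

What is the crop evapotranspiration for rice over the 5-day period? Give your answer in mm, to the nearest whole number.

ET₀ = 0.76 × 4.4 = 3.3440 mm/d
ETc = Kc × ET₀ = 1.23 × 3.3440 = 4.1131 mm/d
Over 5 days: 4.1131 × 5 = 20.566 mm

21 mm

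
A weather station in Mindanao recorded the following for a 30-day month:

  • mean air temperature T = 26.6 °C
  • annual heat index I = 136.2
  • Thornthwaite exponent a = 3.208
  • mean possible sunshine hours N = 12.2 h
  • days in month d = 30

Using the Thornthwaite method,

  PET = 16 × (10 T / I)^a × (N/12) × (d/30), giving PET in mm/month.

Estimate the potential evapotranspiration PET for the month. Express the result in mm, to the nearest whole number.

10T/I = 10 × 26.6 / 136.2 = 1.9530
(10T/I)^a = 1.9530^3.208 = 8.5620
Uncorrected PET = 16 × 8.5620 = 136.992 mm
Correction = (N/12)(d/30) = (12.2/12)(30/30) = 1.0167
PET = 136.992 × 1.0167 = 139.280 mm/month

139 mm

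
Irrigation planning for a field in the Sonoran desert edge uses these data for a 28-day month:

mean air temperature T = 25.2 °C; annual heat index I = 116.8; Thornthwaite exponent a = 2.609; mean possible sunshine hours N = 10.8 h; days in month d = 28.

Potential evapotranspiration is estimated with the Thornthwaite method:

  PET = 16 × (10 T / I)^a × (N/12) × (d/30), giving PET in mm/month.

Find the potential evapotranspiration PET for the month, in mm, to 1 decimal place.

10T/I = 10 × 25.2 / 116.8 = 2.1575
(10T/I)^a = 2.1575^2.609 = 7.4349
Uncorrected PET = 16 × 7.4349 = 118.958 mm
Correction = (N/12)(d/30) = (10.8/12)(28/30) = 0.8400
PET = 118.958 × 0.8400 = 99.925 mm/month

99.9 mm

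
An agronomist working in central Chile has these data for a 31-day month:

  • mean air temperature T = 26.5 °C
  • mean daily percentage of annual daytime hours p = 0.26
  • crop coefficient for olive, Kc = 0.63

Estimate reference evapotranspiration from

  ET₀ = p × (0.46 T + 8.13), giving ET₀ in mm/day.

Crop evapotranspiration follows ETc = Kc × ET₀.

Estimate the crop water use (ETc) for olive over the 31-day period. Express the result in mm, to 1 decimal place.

103.2 mm

ET₀ = 0.26 × (0.46 × 26.5 + 8.13) = 0.26 × 20.320 = 5.2832 mm/d
ETc = Kc × ET₀ = 0.63 × 5.2832 = 3.3284 mm/d
Over 31 days: 3.3284 × 31 = 103.180 mm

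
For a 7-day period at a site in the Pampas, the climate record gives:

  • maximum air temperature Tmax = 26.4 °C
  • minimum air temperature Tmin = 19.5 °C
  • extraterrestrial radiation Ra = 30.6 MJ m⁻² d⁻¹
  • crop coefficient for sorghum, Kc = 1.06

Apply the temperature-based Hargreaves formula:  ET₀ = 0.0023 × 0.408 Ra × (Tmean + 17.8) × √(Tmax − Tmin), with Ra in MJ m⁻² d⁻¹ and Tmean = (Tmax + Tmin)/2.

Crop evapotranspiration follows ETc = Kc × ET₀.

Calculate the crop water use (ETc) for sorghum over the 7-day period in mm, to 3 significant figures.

Tmean = (26.4 + 19.5)/2 = 22.95 °C
0.408 Ra = 0.408 × 30.6 = 12.4848 mm/d equivalent
ET₀ = 0.0023 × 12.4848 × (22.95 + 17.8) × √6.9 = 0.0023 × 12.4848 × 40.75 × 2.6268 = 3.0737 mm/d
ETc = Kc × ET₀ = 1.06 × 3.0737 = 3.2581 mm/d
Over 7 days: 3.2581 × 7 = 22.807 mm

22.8 mm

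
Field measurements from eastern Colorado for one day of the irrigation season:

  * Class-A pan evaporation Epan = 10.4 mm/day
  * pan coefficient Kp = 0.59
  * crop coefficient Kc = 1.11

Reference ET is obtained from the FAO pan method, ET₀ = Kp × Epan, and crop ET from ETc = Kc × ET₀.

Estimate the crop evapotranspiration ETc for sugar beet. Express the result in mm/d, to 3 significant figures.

6.81 mm/d

ET₀ = 0.59 × 10.4 = 6.1360 mm/d
ETc = Kc × ET₀ = 1.11 × 6.1360 = 6.8110 mm/d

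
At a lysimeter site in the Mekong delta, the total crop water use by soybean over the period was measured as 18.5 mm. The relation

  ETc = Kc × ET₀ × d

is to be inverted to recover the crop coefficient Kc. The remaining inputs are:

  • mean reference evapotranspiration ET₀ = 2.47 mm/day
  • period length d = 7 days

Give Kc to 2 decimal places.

1.07

ETc = Kc × ET₀ × d  ⇒  Kc = ETc / (ET₀ × d)
Kc = 18.5 / (2.47 × 7) = 18.5 / 17.29 = 1.0700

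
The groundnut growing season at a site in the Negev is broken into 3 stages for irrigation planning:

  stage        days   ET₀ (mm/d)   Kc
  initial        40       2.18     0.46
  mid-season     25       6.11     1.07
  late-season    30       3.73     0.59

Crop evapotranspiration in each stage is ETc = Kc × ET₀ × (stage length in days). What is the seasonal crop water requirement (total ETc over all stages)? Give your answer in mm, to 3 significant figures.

270 mm

initial: 0.46 × 2.18 × 40 = 40.11 mm
mid-season: 1.07 × 6.11 × 25 = 163.44 mm
late-season: 0.59 × 3.73 × 30 = 66.02 mm
Seasonal total = 269.57 mm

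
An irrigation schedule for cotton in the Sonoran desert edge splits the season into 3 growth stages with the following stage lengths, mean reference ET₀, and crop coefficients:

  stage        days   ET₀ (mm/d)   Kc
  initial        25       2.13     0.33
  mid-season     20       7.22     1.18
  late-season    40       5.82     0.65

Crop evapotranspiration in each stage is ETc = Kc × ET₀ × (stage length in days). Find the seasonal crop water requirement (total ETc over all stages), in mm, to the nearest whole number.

initial: 0.33 × 2.13 × 25 = 17.57 mm
mid-season: 1.18 × 7.22 × 20 = 170.39 mm
late-season: 0.65 × 5.82 × 40 = 151.32 mm
Seasonal total = 339.28 mm

339 mm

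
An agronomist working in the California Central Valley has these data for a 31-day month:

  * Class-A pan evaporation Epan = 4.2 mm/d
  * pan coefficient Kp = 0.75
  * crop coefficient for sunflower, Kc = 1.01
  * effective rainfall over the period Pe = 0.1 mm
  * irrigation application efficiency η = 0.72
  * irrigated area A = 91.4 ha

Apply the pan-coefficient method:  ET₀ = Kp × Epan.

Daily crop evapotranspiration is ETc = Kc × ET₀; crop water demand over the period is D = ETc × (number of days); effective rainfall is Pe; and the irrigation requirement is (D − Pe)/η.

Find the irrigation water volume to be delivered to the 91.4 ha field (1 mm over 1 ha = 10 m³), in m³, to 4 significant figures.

ET₀ = 0.75 × 4.2 = 3.1500 mm/d
ETc = Kc × ET₀ = 1.01 × 3.1500 = 3.1815 mm/d
Crop demand D = ETc × 31 d = 3.1815 × 31 = 98.627 mm
D − Pe = 98.627 − 0.1 = 98.527 mm
Gross irrigation = 98.527 / 0.72 = 136.843 mm
Volume = 136.843 mm × 91.4 ha × 10 = 125074.5 m³

125100 m³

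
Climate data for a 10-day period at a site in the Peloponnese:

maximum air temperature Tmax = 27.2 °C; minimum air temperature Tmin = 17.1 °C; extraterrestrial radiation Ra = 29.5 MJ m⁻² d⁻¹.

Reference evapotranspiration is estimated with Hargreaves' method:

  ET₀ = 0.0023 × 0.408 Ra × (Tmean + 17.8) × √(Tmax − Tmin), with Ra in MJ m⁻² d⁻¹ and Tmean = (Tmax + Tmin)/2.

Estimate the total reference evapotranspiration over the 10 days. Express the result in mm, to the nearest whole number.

35 mm

Tmean = (27.2 + 17.1)/2 = 22.15 °C
0.408 Ra = 0.408 × 29.5 = 12.0360 mm/d equivalent
ET₀ = 0.0023 × 12.0360 × (22.15 + 17.8) × √10.1 = 0.0023 × 12.0360 × 39.95 × 3.1780 = 3.5146 mm/d
Over 10 days: 3.5146 × 10 = 35.146 mm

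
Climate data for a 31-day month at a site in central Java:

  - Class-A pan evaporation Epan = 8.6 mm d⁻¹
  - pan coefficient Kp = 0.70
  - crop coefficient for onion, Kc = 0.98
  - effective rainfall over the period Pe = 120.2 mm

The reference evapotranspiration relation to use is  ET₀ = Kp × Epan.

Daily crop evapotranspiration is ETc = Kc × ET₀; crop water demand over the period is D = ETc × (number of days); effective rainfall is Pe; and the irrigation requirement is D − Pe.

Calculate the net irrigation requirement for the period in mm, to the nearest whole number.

63 mm

ET₀ = 0.70 × 8.6 = 6.0200 mm/d
ETc = Kc × ET₀ = 0.98 × 6.0200 = 5.8996 mm/d
Crop demand D = ETc × 31 d = 5.8996 × 31 = 182.888 mm
D − Pe = 182.888 − 120.2 = 62.688 mm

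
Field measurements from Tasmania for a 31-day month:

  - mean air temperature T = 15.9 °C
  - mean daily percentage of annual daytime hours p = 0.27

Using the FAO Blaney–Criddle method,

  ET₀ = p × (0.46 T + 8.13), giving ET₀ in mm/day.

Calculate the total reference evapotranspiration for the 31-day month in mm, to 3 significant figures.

ET₀ = 0.27 × (0.46 × 15.9 + 8.13) = 0.27 × 15.444 = 4.1699 mm/d
Monthly total = 4.1699 × 31 = 129.267 mm

129 mm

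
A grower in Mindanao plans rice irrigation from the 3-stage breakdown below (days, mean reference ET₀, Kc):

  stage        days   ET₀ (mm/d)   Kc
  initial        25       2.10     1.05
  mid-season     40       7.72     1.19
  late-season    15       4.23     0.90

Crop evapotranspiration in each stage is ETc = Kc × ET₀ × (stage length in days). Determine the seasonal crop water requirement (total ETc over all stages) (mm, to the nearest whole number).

480 mm

initial: 1.05 × 2.10 × 25 = 55.13 mm
mid-season: 1.19 × 7.72 × 40 = 367.47 mm
late-season: 0.90 × 4.23 × 15 = 57.11 mm
Seasonal total = 479.71 mm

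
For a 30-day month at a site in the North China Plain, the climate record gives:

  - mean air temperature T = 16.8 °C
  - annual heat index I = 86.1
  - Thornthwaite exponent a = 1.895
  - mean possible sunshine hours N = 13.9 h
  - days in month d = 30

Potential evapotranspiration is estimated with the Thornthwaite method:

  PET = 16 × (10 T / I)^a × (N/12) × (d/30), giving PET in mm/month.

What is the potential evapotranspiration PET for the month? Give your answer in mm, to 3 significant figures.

10T/I = 10 × 16.8 / 86.1 = 1.9512
(10T/I)^a = 1.9512^1.895 = 3.5491
Uncorrected PET = 16 × 3.5491 = 56.786 mm
Correction = (N/12)(d/30) = (13.9/12)(30/30) = 1.1583
PET = 56.786 × 1.1583 = 65.775 mm/month

65.8 mm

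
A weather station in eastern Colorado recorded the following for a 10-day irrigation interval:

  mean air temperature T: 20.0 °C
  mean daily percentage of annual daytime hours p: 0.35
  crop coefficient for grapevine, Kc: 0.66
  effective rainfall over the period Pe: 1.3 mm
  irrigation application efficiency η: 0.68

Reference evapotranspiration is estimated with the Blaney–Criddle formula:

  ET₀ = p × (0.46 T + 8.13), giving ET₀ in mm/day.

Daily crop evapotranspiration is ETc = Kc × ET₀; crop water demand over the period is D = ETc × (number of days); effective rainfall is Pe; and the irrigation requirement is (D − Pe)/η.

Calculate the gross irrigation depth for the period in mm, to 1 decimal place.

57.0 mm

ET₀ = 0.35 × (0.46 × 20.0 + 8.13) = 0.35 × 17.330 = 6.0655 mm/d
ETc = Kc × ET₀ = 0.66 × 6.0655 = 4.0032 mm/d
Crop demand D = ETc × 10 d = 4.0032 × 10 = 40.032 mm
D − Pe = 40.032 − 1.3 = 38.732 mm
Gross irrigation = 38.732 / 0.68 = 56.959 mm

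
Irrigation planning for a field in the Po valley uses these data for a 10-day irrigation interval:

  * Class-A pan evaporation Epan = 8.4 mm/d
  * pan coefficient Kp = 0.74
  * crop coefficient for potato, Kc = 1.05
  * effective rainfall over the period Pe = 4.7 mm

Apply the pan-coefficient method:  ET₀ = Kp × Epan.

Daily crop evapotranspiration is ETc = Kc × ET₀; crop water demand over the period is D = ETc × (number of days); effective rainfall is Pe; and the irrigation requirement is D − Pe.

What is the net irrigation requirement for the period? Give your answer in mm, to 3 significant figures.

60.6 mm

ET₀ = 0.74 × 8.4 = 6.2160 mm/d
ETc = Kc × ET₀ = 1.05 × 6.2160 = 6.5268 mm/d
Crop demand D = ETc × 10 d = 6.5268 × 10 = 65.268 mm
D − Pe = 65.268 − 4.7 = 60.568 mm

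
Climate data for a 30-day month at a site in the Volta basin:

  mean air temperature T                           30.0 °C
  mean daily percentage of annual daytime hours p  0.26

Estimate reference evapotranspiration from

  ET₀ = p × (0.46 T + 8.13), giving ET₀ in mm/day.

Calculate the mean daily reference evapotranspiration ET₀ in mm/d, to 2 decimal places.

ET₀ = 0.26 × (0.46 × 30.0 + 8.13) = 0.26 × 21.930 = 5.7018 mm/d

5.70 mm/d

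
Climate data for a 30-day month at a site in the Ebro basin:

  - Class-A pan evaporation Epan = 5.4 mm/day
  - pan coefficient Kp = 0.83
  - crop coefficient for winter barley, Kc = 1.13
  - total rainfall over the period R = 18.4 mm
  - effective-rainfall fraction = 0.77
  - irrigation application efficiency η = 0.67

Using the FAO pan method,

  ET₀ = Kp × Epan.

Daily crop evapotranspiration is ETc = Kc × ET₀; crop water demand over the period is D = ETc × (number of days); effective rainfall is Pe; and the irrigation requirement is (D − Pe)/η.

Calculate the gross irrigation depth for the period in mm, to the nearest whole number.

206 mm

ET₀ = 0.83 × 5.4 = 4.4820 mm/d
ETc = Kc × ET₀ = 1.13 × 4.4820 = 5.0647 mm/d
Crop demand D = ETc × 30 d = 5.0647 × 30 = 151.941 mm
Pe = 0.77 × 18.4 = 14.168 mm
D − Pe = 151.941 − 14.168 = 137.773 mm
Gross irrigation = 137.773 / 0.67 = 205.631 mm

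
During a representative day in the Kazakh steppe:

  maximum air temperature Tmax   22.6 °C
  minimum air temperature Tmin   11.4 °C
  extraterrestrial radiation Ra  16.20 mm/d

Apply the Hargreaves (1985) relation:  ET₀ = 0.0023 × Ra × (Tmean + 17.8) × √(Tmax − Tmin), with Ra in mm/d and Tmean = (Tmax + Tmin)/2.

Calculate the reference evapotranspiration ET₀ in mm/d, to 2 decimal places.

Tmean = (22.6 + 11.4)/2 = 17.00 °C
ET₀ = 0.0023 × 16.20 × (17.00 + 17.8) × √11.2 = 0.0023 × 16.20 × 34.80 × 3.3466 = 4.3394 mm/d

4.34 mm/d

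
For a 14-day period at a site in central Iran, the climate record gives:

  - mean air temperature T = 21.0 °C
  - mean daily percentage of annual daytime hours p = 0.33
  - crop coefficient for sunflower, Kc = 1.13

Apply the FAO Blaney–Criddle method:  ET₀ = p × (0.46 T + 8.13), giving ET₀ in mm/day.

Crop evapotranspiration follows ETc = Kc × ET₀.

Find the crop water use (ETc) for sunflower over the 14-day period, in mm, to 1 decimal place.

92.9 mm

ET₀ = 0.33 × (0.46 × 21.0 + 8.13) = 0.33 × 17.790 = 5.8707 mm/d
ETc = Kc × ET₀ = 1.13 × 5.8707 = 6.6339 mm/d
Over 14 days: 6.6339 × 14 = 92.875 mm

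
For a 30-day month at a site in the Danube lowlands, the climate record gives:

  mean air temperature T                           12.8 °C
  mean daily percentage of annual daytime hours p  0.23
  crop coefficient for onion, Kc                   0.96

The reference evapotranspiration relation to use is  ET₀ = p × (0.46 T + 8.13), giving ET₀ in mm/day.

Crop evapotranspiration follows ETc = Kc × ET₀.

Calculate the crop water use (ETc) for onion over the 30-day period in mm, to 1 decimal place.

ET₀ = 0.23 × (0.46 × 12.8 + 8.13) = 0.23 × 14.018 = 3.2241 mm/d
ETc = Kc × ET₀ = 0.96 × 3.2241 = 3.0951 mm/d
Over 30 days: 3.0951 × 30 = 92.853 mm

92.9 mm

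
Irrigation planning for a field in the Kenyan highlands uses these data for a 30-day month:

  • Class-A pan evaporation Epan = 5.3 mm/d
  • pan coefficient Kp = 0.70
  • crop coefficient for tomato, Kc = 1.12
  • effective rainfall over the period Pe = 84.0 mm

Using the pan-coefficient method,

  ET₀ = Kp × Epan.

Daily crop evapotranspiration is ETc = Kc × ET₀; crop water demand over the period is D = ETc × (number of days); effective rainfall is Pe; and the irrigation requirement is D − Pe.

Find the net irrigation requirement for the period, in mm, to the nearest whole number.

41 mm

ET₀ = 0.70 × 5.3 = 3.7100 mm/d
ETc = Kc × ET₀ = 1.12 × 3.7100 = 4.1552 mm/d
Crop demand D = ETc × 30 d = 4.1552 × 30 = 124.656 mm
D − Pe = 124.656 − 84.0 = 40.656 mm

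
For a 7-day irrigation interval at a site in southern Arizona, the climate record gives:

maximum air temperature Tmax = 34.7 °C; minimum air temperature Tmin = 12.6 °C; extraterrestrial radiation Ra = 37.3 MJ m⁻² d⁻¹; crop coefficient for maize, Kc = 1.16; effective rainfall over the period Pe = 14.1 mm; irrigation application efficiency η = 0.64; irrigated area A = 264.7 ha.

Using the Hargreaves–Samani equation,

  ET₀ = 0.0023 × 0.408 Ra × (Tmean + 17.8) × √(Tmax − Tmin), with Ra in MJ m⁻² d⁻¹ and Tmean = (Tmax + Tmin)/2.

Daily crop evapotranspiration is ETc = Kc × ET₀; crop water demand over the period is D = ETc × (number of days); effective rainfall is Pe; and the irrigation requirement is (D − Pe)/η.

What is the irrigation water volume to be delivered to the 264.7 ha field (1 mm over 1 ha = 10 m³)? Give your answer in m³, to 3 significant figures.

171000 m³

Tmean = (34.7 + 12.6)/2 = 23.65 °C
0.408 Ra = 0.408 × 37.3 = 15.2184 mm/d equivalent
ET₀ = 0.0023 × 15.2184 × (23.65 + 17.8) × √22.1 = 0.0023 × 15.2184 × 41.45 × 4.7011 = 6.8206 mm/d
ETc = Kc × ET₀ = 1.16 × 6.8206 = 7.9119 mm/d
Crop demand D = ETc × 7 d = 7.9119 × 7 = 55.383 mm
D − Pe = 55.383 − 14.1 = 41.283 mm
Gross irrigation = 41.283 / 0.64 = 64.505 mm
Volume = 64.505 mm × 264.7 ha × 10 = 170744.7 m³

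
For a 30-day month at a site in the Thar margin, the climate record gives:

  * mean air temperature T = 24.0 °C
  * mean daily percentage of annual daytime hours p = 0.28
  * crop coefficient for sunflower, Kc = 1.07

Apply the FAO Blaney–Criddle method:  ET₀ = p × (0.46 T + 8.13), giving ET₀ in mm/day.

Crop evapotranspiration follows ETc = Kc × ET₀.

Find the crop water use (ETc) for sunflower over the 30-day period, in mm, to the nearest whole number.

172 mm

ET₀ = 0.28 × (0.46 × 24.0 + 8.13) = 0.28 × 19.170 = 5.3676 mm/d
ETc = Kc × ET₀ = 1.07 × 5.3676 = 5.7433 mm/d
Over 30 days: 5.7433 × 30 = 172.299 mm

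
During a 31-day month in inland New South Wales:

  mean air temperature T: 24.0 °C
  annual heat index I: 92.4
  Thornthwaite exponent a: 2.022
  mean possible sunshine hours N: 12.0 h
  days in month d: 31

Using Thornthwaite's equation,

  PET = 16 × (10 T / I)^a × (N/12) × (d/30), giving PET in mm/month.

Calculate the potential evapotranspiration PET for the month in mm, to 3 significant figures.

10T/I = 10 × 24.0 / 92.4 = 2.5974
(10T/I)^a = 2.5974^2.022 = 6.8897
Uncorrected PET = 16 × 6.8897 = 110.235 mm
Correction = (N/12)(d/30) = (12.0/12)(31/30) = 1.0333
PET = 110.235 × 1.0333 = 113.906 mm/month

114 mm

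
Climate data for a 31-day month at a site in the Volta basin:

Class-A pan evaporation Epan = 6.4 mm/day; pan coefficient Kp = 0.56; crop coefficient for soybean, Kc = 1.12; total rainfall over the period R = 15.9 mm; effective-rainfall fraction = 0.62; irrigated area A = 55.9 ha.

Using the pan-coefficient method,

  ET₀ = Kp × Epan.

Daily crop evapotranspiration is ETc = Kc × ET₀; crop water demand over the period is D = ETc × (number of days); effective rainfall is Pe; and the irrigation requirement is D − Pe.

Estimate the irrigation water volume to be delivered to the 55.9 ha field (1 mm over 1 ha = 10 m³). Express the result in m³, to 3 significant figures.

ET₀ = 0.56 × 6.4 = 3.5840 mm/d
ETc = Kc × ET₀ = 1.12 × 3.5840 = 4.0141 mm/d
Crop demand D = ETc × 31 d = 4.0141 × 31 = 124.437 mm
Pe = 0.62 × 15.9 = 9.858 mm
D − Pe = 124.437 − 9.858 = 114.579 mm
Volume = 114.579 mm × 55.9 ha × 10 = 64049.7 m³

64000 m³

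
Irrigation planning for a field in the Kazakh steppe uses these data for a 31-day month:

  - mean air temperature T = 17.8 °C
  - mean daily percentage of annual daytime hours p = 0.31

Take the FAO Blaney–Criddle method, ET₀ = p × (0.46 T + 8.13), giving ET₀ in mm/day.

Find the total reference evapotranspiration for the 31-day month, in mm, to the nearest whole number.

157 mm

ET₀ = 0.31 × (0.46 × 17.8 + 8.13) = 0.31 × 16.318 = 5.0586 mm/d
Monthly total = 5.0586 × 31 = 156.817 mm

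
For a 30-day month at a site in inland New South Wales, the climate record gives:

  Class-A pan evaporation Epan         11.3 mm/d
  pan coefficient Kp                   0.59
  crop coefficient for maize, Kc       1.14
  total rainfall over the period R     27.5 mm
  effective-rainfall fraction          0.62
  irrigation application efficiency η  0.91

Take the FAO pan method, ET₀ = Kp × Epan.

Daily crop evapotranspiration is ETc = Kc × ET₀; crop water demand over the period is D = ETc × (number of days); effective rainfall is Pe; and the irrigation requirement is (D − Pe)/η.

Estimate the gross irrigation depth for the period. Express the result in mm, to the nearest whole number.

ET₀ = 0.59 × 11.3 = 6.6670 mm/d
ETc = Kc × ET₀ = 1.14 × 6.6670 = 7.6004 mm/d
Crop demand D = ETc × 30 d = 7.6004 × 30 = 228.012 mm
Pe = 0.62 × 27.5 = 17.050 mm
D − Pe = 228.012 − 17.050 = 210.962 mm
Gross irrigation = 210.962 / 0.91 = 231.826 mm

232 mm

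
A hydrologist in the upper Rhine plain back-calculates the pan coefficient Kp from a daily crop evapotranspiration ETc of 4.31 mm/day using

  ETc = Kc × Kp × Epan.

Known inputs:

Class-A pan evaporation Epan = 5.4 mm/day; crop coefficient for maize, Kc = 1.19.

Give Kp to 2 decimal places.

0.67

ETc = Kc × Kp × Epan  ⇒  Kp = ETc / (Kc × Epan)
Kp = 4.31 / (1.19 × 5.4) = 4.31 / 6.426 = 0.6707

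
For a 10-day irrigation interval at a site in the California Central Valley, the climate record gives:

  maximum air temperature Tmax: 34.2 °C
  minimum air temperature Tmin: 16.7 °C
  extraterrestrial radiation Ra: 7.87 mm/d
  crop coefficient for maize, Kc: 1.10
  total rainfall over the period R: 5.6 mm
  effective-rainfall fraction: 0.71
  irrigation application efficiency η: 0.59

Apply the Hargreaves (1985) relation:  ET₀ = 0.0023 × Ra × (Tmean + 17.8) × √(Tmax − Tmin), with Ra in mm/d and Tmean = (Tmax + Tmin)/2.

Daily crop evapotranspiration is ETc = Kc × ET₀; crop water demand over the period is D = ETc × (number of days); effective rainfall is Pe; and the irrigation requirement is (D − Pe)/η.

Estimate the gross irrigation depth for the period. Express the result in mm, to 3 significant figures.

54.3 mm

Tmean = (34.2 + 16.7)/2 = 25.45 °C
ET₀ = 0.0023 × 7.87 × (25.45 + 17.8) × √17.5 = 0.0023 × 7.87 × 43.25 × 4.1833 = 3.2750 mm/d
ETc = Kc × ET₀ = 1.10 × 3.2750 = 3.6025 mm/d
Crop demand D = ETc × 10 d = 3.6025 × 10 = 36.025 mm
Pe = 0.71 × 5.6 = 3.976 mm
D − Pe = 36.025 − 3.976 = 32.049 mm
Gross irrigation = 32.049 / 0.59 = 54.320 mm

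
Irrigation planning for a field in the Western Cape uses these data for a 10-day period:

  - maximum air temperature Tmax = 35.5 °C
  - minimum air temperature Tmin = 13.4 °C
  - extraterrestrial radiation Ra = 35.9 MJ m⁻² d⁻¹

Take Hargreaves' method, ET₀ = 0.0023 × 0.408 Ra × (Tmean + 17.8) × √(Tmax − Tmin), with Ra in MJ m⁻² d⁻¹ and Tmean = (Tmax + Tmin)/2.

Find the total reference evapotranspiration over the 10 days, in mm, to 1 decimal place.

Tmean = (35.5 + 13.4)/2 = 24.45 °C
0.408 Ra = 0.408 × 35.9 = 14.6472 mm/d equivalent
ET₀ = 0.0023 × 14.6472 × (24.45 + 17.8) × √22.1 = 0.0023 × 14.6472 × 42.25 × 4.7011 = 6.6913 mm/d
Over 10 days: 6.6913 × 10 = 66.913 mm

66.9 mm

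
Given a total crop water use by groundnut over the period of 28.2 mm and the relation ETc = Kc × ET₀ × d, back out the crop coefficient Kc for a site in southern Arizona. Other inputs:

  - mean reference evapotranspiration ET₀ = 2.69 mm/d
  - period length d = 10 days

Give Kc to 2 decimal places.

1.05

ETc = Kc × ET₀ × d  ⇒  Kc = ETc / (ET₀ × d)
Kc = 28.2 / (2.69 × 10) = 28.2 / 26.90 = 1.0483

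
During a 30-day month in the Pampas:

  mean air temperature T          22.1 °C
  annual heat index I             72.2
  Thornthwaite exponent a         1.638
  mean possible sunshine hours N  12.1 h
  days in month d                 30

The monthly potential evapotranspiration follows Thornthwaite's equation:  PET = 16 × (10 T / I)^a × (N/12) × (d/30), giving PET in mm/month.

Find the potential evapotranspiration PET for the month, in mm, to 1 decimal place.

10T/I = 10 × 22.1 / 72.2 = 3.0609
(10T/I)^a = 3.0609^1.638 = 6.2491
Uncorrected PET = 16 × 6.2491 = 99.986 mm
Correction = (N/12)(d/30) = (12.1/12)(30/30) = 1.0083
PET = 99.986 × 1.0083 = 100.816 mm/month

100.8 mm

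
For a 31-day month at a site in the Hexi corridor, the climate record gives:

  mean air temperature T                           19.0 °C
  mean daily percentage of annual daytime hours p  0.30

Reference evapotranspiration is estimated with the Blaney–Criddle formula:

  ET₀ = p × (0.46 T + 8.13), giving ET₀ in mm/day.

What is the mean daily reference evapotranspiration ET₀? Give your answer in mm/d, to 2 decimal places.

ET₀ = 0.30 × (0.46 × 19.0 + 8.13) = 0.30 × 16.870 = 5.0610 mm/d

5.06 mm/d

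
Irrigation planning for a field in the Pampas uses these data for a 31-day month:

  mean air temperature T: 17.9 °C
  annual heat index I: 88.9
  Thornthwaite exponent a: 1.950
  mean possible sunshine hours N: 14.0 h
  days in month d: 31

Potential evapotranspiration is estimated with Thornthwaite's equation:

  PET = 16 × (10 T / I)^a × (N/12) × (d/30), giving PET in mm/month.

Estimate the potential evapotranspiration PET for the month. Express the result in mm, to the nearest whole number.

76 mm

10T/I = 10 × 17.9 / 88.9 = 2.0135
(10T/I)^a = 2.0135^1.950 = 3.9148
Uncorrected PET = 16 × 3.9148 = 62.637 mm
Correction = (N/12)(d/30) = (14.0/12)(31/30) = 1.2056
PET = 62.637 × 1.2056 = 75.515 mm/month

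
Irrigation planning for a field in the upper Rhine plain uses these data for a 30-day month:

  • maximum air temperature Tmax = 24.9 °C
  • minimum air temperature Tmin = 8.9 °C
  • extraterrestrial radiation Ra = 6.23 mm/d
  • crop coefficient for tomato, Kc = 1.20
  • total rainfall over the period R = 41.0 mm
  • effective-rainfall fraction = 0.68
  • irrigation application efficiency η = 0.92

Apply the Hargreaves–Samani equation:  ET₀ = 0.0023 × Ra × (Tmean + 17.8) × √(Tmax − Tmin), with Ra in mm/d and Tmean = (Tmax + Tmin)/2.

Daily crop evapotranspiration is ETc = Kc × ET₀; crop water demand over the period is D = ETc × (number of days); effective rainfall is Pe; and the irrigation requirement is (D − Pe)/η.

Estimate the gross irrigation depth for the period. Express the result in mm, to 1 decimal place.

Tmean = (24.9 + 8.9)/2 = 16.90 °C
ET₀ = 0.0023 × 6.23 × (16.90 + 17.8) × √16.0 = 0.0023 × 6.23 × 34.70 × 4.0000 = 1.9889 mm/d
ETc = Kc × ET₀ = 1.20 × 1.9889 = 2.3867 mm/d
Crop demand D = ETc × 30 d = 2.3867 × 30 = 71.601 mm
Pe = 0.68 × 41.0 = 27.880 mm
D − Pe = 71.601 − 27.880 = 43.721 mm
Gross irrigation = 43.721 / 0.92 = 47.523 mm

47.5 mm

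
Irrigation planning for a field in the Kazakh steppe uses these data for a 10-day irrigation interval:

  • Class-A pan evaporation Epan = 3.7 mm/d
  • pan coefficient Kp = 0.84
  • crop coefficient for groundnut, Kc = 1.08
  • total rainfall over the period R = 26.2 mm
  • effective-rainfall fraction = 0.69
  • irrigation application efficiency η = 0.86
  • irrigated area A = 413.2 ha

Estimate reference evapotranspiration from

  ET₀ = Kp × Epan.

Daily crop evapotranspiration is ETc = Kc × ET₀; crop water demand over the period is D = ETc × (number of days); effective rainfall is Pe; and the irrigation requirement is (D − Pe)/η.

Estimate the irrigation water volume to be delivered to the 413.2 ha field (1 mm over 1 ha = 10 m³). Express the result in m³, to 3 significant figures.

ET₀ = 0.84 × 3.7 = 3.1080 mm/d
ETc = Kc × ET₀ = 1.08 × 3.1080 = 3.3566 mm/d
Crop demand D = ETc × 10 d = 3.3566 × 10 = 33.566 mm
Pe = 0.69 × 26.2 = 18.078 mm
D − Pe = 33.566 − 18.078 = 15.488 mm
Gross irrigation = 15.488 / 0.86 = 18.009 mm
Volume = 18.009 mm × 413.2 ha × 10 = 74413.2 m³

74400 m³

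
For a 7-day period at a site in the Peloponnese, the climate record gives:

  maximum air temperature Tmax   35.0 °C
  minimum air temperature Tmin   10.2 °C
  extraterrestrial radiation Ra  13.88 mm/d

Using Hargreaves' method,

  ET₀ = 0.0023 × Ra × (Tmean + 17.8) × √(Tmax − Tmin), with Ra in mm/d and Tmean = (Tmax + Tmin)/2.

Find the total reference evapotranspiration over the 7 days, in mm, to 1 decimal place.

45.0 mm

Tmean = (35.0 + 10.2)/2 = 22.60 °C
ET₀ = 0.0023 × 13.88 × (22.60 + 17.8) × √24.8 = 0.0023 × 13.88 × 40.40 × 4.9800 = 6.4229 mm/d
Over 7 days: 6.4229 × 7 = 44.960 mm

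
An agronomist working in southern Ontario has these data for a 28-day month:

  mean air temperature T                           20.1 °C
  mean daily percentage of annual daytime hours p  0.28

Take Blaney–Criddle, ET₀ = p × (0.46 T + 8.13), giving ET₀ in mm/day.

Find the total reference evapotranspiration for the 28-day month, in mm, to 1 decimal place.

136.2 mm

ET₀ = 0.28 × (0.46 × 20.1 + 8.13) = 0.28 × 17.376 = 4.8653 mm/d
Monthly total = 4.8653 × 28 = 136.228 mm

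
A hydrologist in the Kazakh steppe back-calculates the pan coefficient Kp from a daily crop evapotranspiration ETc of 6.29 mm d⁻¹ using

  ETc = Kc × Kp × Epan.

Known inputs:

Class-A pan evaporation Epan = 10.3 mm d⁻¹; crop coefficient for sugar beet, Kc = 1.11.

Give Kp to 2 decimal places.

0.55

ETc = Kc × Kp × Epan  ⇒  Kp = ETc / (Kc × Epan)
Kp = 6.29 / (1.11 × 10.3) = 6.29 / 11.433 = 0.5502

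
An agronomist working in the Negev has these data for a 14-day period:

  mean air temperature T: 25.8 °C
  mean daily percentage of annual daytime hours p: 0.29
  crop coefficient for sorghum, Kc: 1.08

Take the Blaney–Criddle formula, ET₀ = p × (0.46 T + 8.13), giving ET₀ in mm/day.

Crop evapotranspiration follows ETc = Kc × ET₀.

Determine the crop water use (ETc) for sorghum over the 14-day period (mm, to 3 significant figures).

87.7 mm

ET₀ = 0.29 × (0.46 × 25.8 + 8.13) = 0.29 × 19.998 = 5.7994 mm/d
ETc = Kc × ET₀ = 1.08 × 5.7994 = 6.2634 mm/d
Over 14 days: 6.2634 × 14 = 87.688 mm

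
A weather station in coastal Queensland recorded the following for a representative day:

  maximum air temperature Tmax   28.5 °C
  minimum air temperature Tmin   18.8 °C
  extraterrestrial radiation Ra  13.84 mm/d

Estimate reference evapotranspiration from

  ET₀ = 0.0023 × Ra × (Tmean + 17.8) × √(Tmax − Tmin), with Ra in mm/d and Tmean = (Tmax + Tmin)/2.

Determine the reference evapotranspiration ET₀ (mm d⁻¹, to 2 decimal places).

4.11 mm d⁻¹

Tmean = (28.5 + 18.8)/2 = 23.65 °C
ET₀ = 0.0023 × 13.84 × (23.65 + 17.8) × √9.7 = 0.0023 × 13.84 × 41.45 × 3.1145 = 4.1094 mm/d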